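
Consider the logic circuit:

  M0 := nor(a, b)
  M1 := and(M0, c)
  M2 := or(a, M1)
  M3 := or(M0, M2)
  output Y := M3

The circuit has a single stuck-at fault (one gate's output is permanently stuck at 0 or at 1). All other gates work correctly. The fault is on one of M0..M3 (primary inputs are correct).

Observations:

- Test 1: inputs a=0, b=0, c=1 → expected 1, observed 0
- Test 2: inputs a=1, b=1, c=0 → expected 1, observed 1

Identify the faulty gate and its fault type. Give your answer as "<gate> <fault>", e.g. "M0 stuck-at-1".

Fault-free values for test 1 (a=0, b=0, c=1): M0=1, M1=1, M2=1, M3=1, giving Y=1. Observed 0.
Test 1: faults giving observed 0 are {M0 stuck-at-0, M3 stuck-at-0}.
Test 2 (a=1, b=1, c=0): fault-free M0=0, M1=0, M2=1, M3=1 → 1; observed 1. Eliminates M3 stuck-at-0.
Only M0 stuck-at-0 is consistent with every test.

M0 stuck-at-0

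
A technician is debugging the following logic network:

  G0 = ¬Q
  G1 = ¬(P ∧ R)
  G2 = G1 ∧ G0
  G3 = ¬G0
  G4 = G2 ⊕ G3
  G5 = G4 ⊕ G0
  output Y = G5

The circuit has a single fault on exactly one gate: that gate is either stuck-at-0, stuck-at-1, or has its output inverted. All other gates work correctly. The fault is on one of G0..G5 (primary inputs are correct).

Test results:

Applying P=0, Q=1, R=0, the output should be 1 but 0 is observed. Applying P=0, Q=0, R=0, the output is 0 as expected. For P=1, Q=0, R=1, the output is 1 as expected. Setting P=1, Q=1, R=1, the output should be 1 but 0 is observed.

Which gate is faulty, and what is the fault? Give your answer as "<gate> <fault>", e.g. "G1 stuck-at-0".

Fault-free values for test 1 (P=0, Q=1, R=0): G0=0, G1=1, G2=0, G3=1, G4=1, G5=1, giving Y=1. Observed 0.
Test 1: faults giving observed 0 are {G0 stuck-at-1, G0 inverted output, G2 stuck-at-1, G2 inverted output, G3 stuck-at-0, G3 inverted output, G4 stuck-at-0, G4 inverted output, G5 stuck-at-0, G5 inverted output}.
Test 2 (P=0, Q=0, R=0): fault-free G0=1, G1=1, G2=1, G3=0, G4=1, G5=0 → 0; observed 0. Eliminates G0 inverted output, G2 inverted output, G3 inverted output, G4 stuck-at-0, G4 inverted output, G5 inverted output.
Test 3 (P=1, Q=0, R=1): fault-free G0=1, G1=0, G2=0, G3=0, G4=0, G5=1 → 1; observed 1. Eliminates G2 stuck-at-1, G5 stuck-at-0.
Test 4 (P=1, Q=1, R=1): fault-free G0=0, G1=0, G2=0, G3=1, G4=1, G5=1 → 1; observed 0. Eliminates G0 stuck-at-1.
Only G3 stuck-at-0 is consistent with every test.

G3 stuck-at-0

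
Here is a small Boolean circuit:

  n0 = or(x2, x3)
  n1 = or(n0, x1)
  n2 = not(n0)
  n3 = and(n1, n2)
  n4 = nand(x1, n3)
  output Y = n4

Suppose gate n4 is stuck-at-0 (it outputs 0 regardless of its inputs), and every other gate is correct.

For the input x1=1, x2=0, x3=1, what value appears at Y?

0

Propagate with n4 forced: n0=1, n1=1, n2=0, n3=0, n4=0 [stuck-at-0].
So Y = 0. (Without the fault it would be 1.)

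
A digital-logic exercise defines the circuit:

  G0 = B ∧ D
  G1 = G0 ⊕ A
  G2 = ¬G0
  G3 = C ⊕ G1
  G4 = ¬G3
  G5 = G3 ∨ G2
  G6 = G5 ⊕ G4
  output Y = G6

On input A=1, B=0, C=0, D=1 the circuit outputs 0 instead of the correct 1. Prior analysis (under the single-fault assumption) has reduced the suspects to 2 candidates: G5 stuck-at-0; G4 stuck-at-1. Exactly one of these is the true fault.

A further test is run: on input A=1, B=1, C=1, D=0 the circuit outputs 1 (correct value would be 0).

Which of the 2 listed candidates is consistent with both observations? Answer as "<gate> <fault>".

G5 stuck-at-0

Evaluate each candidate on input A=1, B=1, C=1, D=0:
  G5 stuck-at-0: G0=0, G1=1, G2=1, G3=0, G4=1, G5=0 [stuck-at-0], G6=1 → 1 — matches
  G4 stuck-at-1: G0=0, G1=1, G2=1, G3=0, G4=1 [stuck-at-1], G5=1, G6=0 → 0 — eliminated
Only G5 stuck-at-0 reproduces the observed 1.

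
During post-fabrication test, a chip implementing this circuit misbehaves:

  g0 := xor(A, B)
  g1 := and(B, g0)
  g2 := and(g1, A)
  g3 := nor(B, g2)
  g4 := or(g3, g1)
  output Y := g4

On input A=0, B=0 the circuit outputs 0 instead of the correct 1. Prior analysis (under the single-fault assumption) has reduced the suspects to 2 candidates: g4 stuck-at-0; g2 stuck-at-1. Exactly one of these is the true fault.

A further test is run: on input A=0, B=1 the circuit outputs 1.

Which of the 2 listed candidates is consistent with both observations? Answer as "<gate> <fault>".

Evaluate each candidate on input A=0, B=1:
  g4 stuck-at-0: g0=1, g1=1, g2=0, g3=0, g4=0 [stuck-at-0] → 0 — eliminated
  g2 stuck-at-1: g0=1, g1=1, g2=1 [stuck-at-1], g3=0, g4=1 → 1 — matches
Only g2 stuck-at-1 reproduces the observed 1.

g2 stuck-at-1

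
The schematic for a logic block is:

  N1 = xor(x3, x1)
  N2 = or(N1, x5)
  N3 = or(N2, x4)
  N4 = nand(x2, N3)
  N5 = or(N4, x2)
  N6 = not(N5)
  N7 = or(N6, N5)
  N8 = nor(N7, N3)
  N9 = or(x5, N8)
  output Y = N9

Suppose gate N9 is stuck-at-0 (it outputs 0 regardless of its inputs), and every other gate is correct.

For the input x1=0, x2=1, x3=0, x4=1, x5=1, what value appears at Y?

Propagate with N9 forced: N1=0, N2=1, N3=1, N4=0, N5=1, N6=0, N7=1, N8=0, N9=0 [stuck-at-0].
So Y = 0. (Without the fault it would be 1.)

0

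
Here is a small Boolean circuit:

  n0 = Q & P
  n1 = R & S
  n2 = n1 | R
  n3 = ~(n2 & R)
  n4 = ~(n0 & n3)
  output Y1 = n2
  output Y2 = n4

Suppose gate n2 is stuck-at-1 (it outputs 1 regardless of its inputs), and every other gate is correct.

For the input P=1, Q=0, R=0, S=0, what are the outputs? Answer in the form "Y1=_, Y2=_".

Propagate with n2 forced: n0=0, n1=0, n2=1 [stuck-at-1], n3=1, n4=1.
So the outputs are Y1=1, Y2=1. (Without the fault they would be Y1=0, Y2=1.)

Y1=1, Y2=1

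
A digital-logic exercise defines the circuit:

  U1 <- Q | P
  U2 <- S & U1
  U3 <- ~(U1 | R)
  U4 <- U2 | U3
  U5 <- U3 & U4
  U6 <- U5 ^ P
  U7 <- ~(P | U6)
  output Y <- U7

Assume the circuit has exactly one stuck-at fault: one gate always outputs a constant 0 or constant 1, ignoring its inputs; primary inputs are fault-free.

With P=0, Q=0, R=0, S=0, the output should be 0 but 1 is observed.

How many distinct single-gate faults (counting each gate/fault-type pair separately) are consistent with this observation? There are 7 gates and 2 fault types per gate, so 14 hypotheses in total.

6

Fault-free: U1=0, U2=0, U3=1, U4=1, U5=1, U6=1, U7=0 → 0. Observed 1.
  U1 stuck-at-0: output 0 ✗
  U1 stuck-at-1: output 1 ✓
  U2 stuck-at-0: output 0 ✗
  U2 stuck-at-1: output 0 ✗
  U3 stuck-at-0: output 1 ✓
  U3 stuck-at-1: output 0 ✗
  U4 stuck-at-0: output 1 ✓
  U4 stuck-at-1: output 0 ✗
  U5 stuck-at-0: output 1 ✓
  U5 stuck-at-1: output 0 ✗
  U6 stuck-at-0: output 1 ✓
  U6 stuck-at-1: output 0 ✗
  U7 stuck-at-0: output 0 ✗
  U7 stuck-at-1: output 1 ✓
Consistent faults: {U1 stuck-at-1, U3 stuck-at-0, U4 stuck-at-0, U5 stuck-at-0, U6 stuck-at-0, U7 stuck-at-1} — 6 in all.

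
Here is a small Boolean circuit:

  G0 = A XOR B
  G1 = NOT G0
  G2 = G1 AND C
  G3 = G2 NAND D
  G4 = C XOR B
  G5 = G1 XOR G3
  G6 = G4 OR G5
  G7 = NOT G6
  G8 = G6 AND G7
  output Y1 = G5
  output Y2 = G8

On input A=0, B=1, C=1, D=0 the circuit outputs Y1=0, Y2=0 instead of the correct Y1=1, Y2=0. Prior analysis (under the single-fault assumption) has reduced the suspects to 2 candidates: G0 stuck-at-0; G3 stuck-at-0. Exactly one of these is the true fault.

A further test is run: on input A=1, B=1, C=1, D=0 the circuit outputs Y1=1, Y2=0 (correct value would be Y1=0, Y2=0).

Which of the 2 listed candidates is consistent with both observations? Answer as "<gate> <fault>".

Evaluate each candidate on input A=1, B=1, C=1, D=0:
  G0 stuck-at-0: G0=0 [stuck-at-0], G1=1, G2=1, G3=1, G4=0, G5=0, G6=0, G7=1, G8=0 → Y1=0, Y2=0 — eliminated
  G3 stuck-at-0: G0=0, G1=1, G2=1, G3=0 [stuck-at-0], G4=0, G5=1, G6=1, G7=0, G8=0 → Y1=1, Y2=0 — matches
Only G3 stuck-at-0 reproduces the observed Y1=1, Y2=0.

G3 stuck-at-0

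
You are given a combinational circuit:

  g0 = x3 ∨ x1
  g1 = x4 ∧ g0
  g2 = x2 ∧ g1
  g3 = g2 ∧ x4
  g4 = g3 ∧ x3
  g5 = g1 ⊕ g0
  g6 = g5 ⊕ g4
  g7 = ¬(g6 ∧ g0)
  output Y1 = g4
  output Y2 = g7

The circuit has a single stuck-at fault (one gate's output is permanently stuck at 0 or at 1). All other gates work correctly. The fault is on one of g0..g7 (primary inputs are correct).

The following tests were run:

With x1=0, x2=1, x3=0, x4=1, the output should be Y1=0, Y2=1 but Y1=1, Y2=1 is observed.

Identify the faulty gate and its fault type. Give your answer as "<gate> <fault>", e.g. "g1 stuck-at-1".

Fault-free values for test 1 (x1=0, x2=1, x3=0, x4=1): g0=0, g1=0, g2=0, g3=0, g4=0, g5=0, g6=0, g7=1, giving Y1=0, Y2=1. Observed Y1=1, Y2=1.
Test 1: faults giving observed Y1=1, Y2=1 are {g4 stuck-at-1}.
Only g4 stuck-at-1 is consistent with every test.

g4 stuck-at-1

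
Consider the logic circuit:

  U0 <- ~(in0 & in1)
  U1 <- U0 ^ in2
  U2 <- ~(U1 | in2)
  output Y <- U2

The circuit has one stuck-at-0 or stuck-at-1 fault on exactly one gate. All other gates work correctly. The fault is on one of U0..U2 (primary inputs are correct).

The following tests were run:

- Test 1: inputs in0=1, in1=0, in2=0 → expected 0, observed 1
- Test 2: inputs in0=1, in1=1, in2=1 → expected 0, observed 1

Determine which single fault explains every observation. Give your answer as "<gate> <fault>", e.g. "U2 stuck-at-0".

U2 stuck-at-1

Fault-free values for test 1 (in0=1, in1=0, in2=0): U0=1, U1=1, U2=0, giving Y=0. Observed 1.
Test 1: faults giving observed 1 are {U0 stuck-at-0, U1 stuck-at-0, U2 stuck-at-1}.
Test 2 (in0=1, in1=1, in2=1): fault-free U0=0, U1=1, U2=0 → 0; observed 1. Eliminates U0 stuck-at-0, U1 stuck-at-0.
Only U2 stuck-at-1 is consistent with every test.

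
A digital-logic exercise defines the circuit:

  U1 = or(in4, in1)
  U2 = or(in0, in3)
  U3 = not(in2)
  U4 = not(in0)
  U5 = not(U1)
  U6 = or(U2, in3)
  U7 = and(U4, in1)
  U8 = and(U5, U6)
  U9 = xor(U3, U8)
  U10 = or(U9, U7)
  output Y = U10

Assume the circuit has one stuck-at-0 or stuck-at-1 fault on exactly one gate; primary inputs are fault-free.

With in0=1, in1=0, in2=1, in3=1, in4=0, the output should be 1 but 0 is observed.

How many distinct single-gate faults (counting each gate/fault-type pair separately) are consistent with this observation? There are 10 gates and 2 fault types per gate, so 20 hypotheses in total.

7

Fault-free: U1=0, U2=1, U3=0, U4=0, U5=1, U6=1, U7=0, U8=1, U9=1, U10=1 → 1. Observed 0.
  U1: stuck-at-1 ✓; others ✗
  U2: none of the 2 fault types match ✗
  U3: stuck-at-1 ✓; others ✗
  U4: none of the 2 fault types match ✗
  U5: stuck-at-0 ✓; others ✗
  U6: stuck-at-0 ✓; others ✗
  U7: none of the 2 fault types match ✗
  U8: stuck-at-0 ✓; others ✗
  U9: stuck-at-0 ✓; others ✗
  U10: stuck-at-0 ✓; others ✗
Consistent faults: {U1 stuck-at-1, U3 stuck-at-1, U5 stuck-at-0, U6 stuck-at-0, U8 stuck-at-0, U9 stuck-at-0, U10 stuck-at-0} — 7 in all.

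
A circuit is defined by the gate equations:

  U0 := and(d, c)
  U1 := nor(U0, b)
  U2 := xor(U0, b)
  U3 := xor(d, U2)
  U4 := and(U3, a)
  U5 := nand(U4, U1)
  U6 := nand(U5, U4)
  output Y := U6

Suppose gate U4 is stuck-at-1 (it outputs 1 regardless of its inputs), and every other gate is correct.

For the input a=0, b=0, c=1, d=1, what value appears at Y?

Propagate with U4 forced: U0=1, U1=0, U2=1, U3=0, U4=1 [stuck-at-1], U5=1, U6=0.
So Y = 0. (Without the fault it would be 1.)

0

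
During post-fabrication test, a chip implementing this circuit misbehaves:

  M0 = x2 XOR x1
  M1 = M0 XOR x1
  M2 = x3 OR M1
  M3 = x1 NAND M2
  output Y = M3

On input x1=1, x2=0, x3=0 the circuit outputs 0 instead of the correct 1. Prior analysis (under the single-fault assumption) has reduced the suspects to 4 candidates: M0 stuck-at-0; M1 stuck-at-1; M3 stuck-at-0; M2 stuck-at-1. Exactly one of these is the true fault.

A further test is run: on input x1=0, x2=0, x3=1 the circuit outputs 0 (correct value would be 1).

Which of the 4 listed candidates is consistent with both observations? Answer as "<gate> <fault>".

Evaluate each candidate on input x1=0, x2=0, x3=1:
  M0 stuck-at-0: M0=0 [stuck-at-0], M1=0, M2=1, M3=1 → 1 — eliminated
  M1 stuck-at-1: M0=0, M1=1 [stuck-at-1], M2=1, M3=1 → 1 — eliminated
  M3 stuck-at-0: M0=0, M1=0, M2=1, M3=0 [stuck-at-0] → 0 — matches
  M2 stuck-at-1: M0=0, M1=0, M2=1 [stuck-at-1], M3=1 → 1 — eliminated
Only M3 stuck-at-0 reproduces the observed 0.

M3 stuck-at-0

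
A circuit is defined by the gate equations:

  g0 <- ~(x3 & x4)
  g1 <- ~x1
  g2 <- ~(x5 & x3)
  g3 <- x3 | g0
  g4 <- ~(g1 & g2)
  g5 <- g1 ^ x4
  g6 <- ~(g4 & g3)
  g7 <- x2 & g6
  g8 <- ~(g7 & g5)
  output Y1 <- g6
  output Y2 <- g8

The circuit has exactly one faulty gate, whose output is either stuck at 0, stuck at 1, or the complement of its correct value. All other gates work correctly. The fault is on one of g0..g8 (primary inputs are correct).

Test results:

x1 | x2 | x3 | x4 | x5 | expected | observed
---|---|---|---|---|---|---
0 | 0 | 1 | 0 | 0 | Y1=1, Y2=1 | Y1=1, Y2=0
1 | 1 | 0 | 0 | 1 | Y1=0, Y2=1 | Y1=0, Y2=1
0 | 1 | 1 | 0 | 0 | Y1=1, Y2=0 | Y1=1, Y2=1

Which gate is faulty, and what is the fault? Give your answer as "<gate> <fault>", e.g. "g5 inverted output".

g7 inverted output

Fault-free values for test 1 (x1=0, x2=0, x3=1, x4=0, x5=0): g0=1, g1=1, g2=1, g3=1, g4=0, g5=1, g6=1, g7=0, g8=1, giving Y1=1, Y2=1. Observed Y1=1, Y2=0.
Test 1: faults giving observed Y1=1, Y2=0 are {g7 stuck-at-1, g7 inverted output, g8 stuck-at-0, g8 inverted output}.
Test 2 (x1=1, x2=1, x3=0, x4=0, x5=1): fault-free g0=1, g1=0, g2=1, g3=1, g4=1, g5=0, g6=0, g7=0, g8=1 → Y1=0, Y2=1; observed Y1=0, Y2=1. Eliminates g8 stuck-at-0, g8 inverted output.
Test 3 (x1=0, x2=1, x3=1, x4=0, x5=0): fault-free g0=1, g1=1, g2=1, g3=1, g4=0, g5=1, g6=1, g7=1, g8=0 → Y1=1, Y2=0; observed Y1=1, Y2=1. Eliminates g7 stuck-at-1.
Only g7 inverted output is consistent with every test.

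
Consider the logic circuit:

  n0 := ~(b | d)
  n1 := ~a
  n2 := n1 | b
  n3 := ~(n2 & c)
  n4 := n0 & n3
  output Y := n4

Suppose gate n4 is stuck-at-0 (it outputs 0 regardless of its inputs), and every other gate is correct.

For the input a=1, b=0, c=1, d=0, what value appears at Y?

Propagate with n4 forced: n0=1, n1=0, n2=0, n3=1, n4=0 [stuck-at-0].
So Y = 0. (Without the fault it would be 1.)

0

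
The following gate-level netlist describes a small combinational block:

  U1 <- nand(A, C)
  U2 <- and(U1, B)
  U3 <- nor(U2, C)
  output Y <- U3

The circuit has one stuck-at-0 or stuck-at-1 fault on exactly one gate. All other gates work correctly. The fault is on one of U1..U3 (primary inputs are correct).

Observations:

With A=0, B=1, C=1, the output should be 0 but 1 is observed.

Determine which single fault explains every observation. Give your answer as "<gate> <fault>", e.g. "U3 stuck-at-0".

U3 stuck-at-1

Fault-free values for test 1 (A=0, B=1, C=1): U1=1, U2=1, U3=0, giving Y=0. Observed 1.
Test 1: faults giving observed 1 are {U3 stuck-at-1}.
Only U3 stuck-at-1 is consistent with every test.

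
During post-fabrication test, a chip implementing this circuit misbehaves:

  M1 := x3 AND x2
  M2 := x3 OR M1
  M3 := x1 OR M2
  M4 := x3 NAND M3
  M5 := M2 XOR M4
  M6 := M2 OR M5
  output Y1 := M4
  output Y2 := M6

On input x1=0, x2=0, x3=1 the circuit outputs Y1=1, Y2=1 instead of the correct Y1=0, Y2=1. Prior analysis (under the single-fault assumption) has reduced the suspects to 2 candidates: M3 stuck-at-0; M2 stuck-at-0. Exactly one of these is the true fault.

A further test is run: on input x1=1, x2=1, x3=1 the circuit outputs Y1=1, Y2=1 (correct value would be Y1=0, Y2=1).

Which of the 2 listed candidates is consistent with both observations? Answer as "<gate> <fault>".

M3 stuck-at-0

Evaluate each candidate on input x1=1, x2=1, x3=1:
  M3 stuck-at-0: M1=1, M2=1, M3=0 [stuck-at-0], M4=1, M5=0, M6=1 → Y1=1, Y2=1 — matches
  M2 stuck-at-0: M1=1, M2=0 [stuck-at-0], M3=1, M4=0, M5=0, M6=0 → Y1=0, Y2=0 — eliminated
Only M3 stuck-at-0 reproduces the observed Y1=1, Y2=1.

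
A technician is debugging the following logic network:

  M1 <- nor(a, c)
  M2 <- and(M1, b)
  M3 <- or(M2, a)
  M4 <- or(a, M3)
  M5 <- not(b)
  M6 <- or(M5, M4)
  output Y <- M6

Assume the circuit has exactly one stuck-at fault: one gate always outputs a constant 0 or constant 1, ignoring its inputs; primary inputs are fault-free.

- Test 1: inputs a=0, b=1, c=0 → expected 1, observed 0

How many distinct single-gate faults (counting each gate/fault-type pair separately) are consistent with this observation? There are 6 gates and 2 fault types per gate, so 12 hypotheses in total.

Fault-free: M1=1, M2=1, M3=1, M4=1, M5=0, M6=1 → 1. Observed 0.
  M1 stuck-at-0: output 0 ✓
  M1 stuck-at-1: output 1 ✗
  M2 stuck-at-0: output 0 ✓
  M2 stuck-at-1: output 1 ✗
  M3 stuck-at-0: output 0 ✓
  M3 stuck-at-1: output 1 ✗
  M4 stuck-at-0: output 0 ✓
  M4 stuck-at-1: output 1 ✗
  M5 stuck-at-0: output 1 ✗
  M5 stuck-at-1: output 1 ✗
  M6 stuck-at-0: output 0 ✓
  M6 stuck-at-1: output 1 ✗
Consistent faults: {M1 stuck-at-0, M2 stuck-at-0, M3 stuck-at-0, M4 stuck-at-0, M6 stuck-at-0} — 5 in all.

5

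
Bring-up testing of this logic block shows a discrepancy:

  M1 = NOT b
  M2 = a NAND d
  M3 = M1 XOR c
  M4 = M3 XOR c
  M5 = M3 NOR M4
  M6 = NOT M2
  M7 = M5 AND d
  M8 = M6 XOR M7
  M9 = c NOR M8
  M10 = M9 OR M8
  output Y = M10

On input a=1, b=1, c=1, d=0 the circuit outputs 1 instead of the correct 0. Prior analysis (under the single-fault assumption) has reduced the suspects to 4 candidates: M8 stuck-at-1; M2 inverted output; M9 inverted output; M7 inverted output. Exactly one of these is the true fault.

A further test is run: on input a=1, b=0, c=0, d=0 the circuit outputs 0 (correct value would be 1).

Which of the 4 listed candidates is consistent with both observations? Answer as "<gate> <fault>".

M9 inverted output

Evaluate each candidate on input a=1, b=0, c=0, d=0:
  M8 stuck-at-1: M1=1, M2=1, M3=1, M4=1, M5=0, M6=0, M7=0, M8=1 [stuck-at-1], M9=0, M10=1 → 1 — eliminated
  M2 inverted output: M1=1, M2=0 [inverted output], M3=1, M4=1, M5=0, M6=1, M7=0, M8=1, M9=0, M10=1 → 1 — eliminated
  M9 inverted output: M1=1, M2=1, M3=1, M4=1, M5=0, M6=0, M7=0, M8=0, M9=0 [inverted output], M10=0 → 0 — matches
  M7 inverted output: M1=1, M2=1, M3=1, M4=1, M5=0, M6=0, M7=1 [inverted output], M8=1, M9=0, M10=1 → 1 — eliminated
Only M9 inverted output reproduces the observed 0.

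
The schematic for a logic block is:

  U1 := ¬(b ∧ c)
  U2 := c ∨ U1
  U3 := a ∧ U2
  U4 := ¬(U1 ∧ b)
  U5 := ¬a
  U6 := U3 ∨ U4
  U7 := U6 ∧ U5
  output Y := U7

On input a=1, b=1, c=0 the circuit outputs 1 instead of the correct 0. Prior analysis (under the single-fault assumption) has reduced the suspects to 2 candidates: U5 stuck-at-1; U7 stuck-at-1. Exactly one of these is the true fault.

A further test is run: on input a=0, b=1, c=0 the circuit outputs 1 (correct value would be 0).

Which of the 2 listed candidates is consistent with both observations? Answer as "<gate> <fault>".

Evaluate each candidate on input a=0, b=1, c=0:
  U5 stuck-at-1: U1=1, U2=1, U3=0, U4=0, U5=1 [stuck-at-1], U6=0, U7=0 → 0 — eliminated
  U7 stuck-at-1: U1=1, U2=1, U3=0, U4=0, U5=1, U6=0, U7=1 [stuck-at-1] → 1 — matches
Only U7 stuck-at-1 reproduces the observed 1.

U7 stuck-at-1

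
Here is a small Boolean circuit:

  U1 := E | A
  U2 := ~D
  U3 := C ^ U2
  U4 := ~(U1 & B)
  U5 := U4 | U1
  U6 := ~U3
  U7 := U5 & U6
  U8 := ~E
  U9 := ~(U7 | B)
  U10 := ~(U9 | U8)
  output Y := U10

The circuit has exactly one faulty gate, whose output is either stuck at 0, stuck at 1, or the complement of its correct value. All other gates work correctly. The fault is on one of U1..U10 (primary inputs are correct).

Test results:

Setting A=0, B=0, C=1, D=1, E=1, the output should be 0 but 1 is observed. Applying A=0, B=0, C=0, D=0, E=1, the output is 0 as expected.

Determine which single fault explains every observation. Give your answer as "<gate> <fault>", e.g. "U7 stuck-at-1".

U2 stuck-at-1

Fault-free values for test 1 (A=0, B=0, C=1, D=1, E=1): U1=1, U2=0, U3=1, U4=1, U5=1, U6=0, U7=0, U8=0, U9=1, U10=0, giving Y=0. Observed 1.
Test 1: faults giving observed 1 are {U2 stuck-at-1, U2 inverted output, U3 stuck-at-0, U3 inverted output, U6 stuck-at-1, U6 inverted output, U7 stuck-at-1, U7 inverted output, U9 stuck-at-0, U9 inverted output, U10 stuck-at-1, U10 inverted output}.
Test 2 (A=0, B=0, C=0, D=0, E=1): fault-free U1=1, U2=1, U3=1, U4=1, U5=1, U6=0, U7=0, U8=0, U9=1, U10=0 → 0; observed 0. Eliminates U2 inverted output, U3 stuck-at-0, U3 inverted output, U6 stuck-at-1, U6 inverted output, U7 stuck-at-1, U7 inverted output, U9 stuck-at-0, U9 inverted output, U10 stuck-at-1, U10 inverted output.
Only U2 stuck-at-1 is consistent with every test.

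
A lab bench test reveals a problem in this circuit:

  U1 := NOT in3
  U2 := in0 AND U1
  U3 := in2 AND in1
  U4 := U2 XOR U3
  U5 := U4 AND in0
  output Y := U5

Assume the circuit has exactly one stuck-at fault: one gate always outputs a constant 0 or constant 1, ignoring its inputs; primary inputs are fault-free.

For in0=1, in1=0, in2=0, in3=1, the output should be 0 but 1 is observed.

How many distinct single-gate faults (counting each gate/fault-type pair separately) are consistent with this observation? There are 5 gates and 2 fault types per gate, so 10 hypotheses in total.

Fault-free: U1=0, U2=0, U3=0, U4=0, U5=0 → 0. Observed 1.
  U1 stuck-at-0: output 0 ✗
  U1 stuck-at-1: output 1 ✓
  U2 stuck-at-0: output 0 ✗
  U2 stuck-at-1: output 1 ✓
  U3 stuck-at-0: output 0 ✗
  U3 stuck-at-1: output 1 ✓
  U4 stuck-at-0: output 0 ✗
  U4 stuck-at-1: output 1 ✓
  U5 stuck-at-0: output 0 ✗
  U5 stuck-at-1: output 1 ✓
Consistent faults: {U1 stuck-at-1, U2 stuck-at-1, U3 stuck-at-1, U4 stuck-at-1, U5 stuck-at-1} — 5 in all.

5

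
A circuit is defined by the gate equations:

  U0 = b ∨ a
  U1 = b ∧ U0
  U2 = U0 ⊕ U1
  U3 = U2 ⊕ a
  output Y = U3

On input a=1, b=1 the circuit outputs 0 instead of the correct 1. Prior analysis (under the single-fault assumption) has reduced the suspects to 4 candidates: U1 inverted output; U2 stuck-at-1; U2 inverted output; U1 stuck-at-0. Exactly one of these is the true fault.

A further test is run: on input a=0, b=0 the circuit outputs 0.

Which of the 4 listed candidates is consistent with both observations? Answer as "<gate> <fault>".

U1 stuck-at-0

Evaluate each candidate on input a=0, b=0:
  U1 inverted output: U0=0, U1=1 [inverted output], U2=1, U3=1 → 1 — eliminated
  U2 stuck-at-1: U0=0, U1=0, U2=1 [stuck-at-1], U3=1 → 1 — eliminated
  U2 inverted output: U0=0, U1=0, U2=1 [inverted output], U3=1 → 1 — eliminated
  U1 stuck-at-0: U0=0, U1=0 [stuck-at-0], U2=0, U3=0 → 0 — matches
Only U1 stuck-at-0 reproduces the observed 0.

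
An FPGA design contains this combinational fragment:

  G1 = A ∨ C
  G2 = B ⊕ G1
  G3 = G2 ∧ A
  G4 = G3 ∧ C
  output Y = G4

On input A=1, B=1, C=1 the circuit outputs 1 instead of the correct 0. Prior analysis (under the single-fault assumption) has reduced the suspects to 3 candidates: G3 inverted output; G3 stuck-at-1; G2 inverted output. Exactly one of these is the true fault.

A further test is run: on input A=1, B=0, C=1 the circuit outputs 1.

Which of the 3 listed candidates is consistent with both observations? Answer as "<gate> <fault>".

Evaluate each candidate on input A=1, B=0, C=1:
  G3 inverted output: G1=1, G2=1, G3=0 [inverted output], G4=0 → 0 — eliminated
  G3 stuck-at-1: G1=1, G2=1, G3=1 [stuck-at-1], G4=1 → 1 — matches
  G2 inverted output: G1=1, G2=0 [inverted output], G3=0, G4=0 → 0 — eliminated
Only G3 stuck-at-1 reproduces the observed 1.

G3 stuck-at-1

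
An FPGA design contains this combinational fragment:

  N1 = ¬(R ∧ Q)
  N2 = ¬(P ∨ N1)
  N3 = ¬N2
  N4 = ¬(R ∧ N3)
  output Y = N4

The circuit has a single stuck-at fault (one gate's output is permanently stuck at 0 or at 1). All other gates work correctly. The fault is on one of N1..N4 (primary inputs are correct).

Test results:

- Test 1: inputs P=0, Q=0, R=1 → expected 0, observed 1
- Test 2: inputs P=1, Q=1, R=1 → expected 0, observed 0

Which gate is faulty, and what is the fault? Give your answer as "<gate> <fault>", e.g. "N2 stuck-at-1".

N1 stuck-at-0

Fault-free values for test 1 (P=0, Q=0, R=1): N1=1, N2=0, N3=1, N4=0, giving Y=0. Observed 1.
Test 1: faults giving observed 1 are {N1 stuck-at-0, N2 stuck-at-1, N3 stuck-at-0, N4 stuck-at-1}.
Test 2 (P=1, Q=1, R=1): fault-free N1=0, N2=0, N3=1, N4=0 → 0; observed 0. Eliminates N2 stuck-at-1, N3 stuck-at-0, N4 stuck-at-1.
Only N1 stuck-at-0 is consistent with every test.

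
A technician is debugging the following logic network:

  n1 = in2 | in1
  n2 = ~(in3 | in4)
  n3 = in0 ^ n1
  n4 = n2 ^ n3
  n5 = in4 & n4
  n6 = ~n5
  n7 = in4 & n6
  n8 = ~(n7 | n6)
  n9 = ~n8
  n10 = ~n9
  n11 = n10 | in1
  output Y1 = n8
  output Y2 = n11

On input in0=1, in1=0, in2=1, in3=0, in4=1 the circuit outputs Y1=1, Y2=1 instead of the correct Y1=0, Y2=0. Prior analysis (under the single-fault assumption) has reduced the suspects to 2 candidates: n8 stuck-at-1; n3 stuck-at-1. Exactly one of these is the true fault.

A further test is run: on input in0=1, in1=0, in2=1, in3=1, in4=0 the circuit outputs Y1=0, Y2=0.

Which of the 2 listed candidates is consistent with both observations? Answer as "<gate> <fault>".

n3 stuck-at-1

Evaluate each candidate on input in0=1, in1=0, in2=1, in3=1, in4=0:
  n8 stuck-at-1: n1=1, n2=0, n3=0, n4=0, n5=0, n6=1, n7=0, n8=1 [stuck-at-1], n9=0, n10=1, n11=1 → Y1=1, Y2=1 — eliminated
  n3 stuck-at-1: n1=1, n2=0, n3=1 [stuck-at-1], n4=1, n5=0, n6=1, n7=0, n8=0, n9=1, n10=0, n11=0 → Y1=0, Y2=0 — matches
Only n3 stuck-at-1 reproduces the observed Y1=0, Y2=0.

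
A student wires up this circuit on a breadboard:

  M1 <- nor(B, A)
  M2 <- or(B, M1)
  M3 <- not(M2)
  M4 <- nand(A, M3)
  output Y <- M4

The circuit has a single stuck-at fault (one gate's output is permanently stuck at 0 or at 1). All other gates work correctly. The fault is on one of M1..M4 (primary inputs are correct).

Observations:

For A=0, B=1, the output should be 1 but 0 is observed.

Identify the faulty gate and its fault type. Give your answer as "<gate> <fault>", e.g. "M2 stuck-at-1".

Fault-free values for test 1 (A=0, B=1): M1=0, M2=1, M3=0, M4=1, giving Y=1. Observed 0.
Test 1: faults giving observed 0 are {M4 stuck-at-0}.
Only M4 stuck-at-0 is consistent with every test.

M4 stuck-at-0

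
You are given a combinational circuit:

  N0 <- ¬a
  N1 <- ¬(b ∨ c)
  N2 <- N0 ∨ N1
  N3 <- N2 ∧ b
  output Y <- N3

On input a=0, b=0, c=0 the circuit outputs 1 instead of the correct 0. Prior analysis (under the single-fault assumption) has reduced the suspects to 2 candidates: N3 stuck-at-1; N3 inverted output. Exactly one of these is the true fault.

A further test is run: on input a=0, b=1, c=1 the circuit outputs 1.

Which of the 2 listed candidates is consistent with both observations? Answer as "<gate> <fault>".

N3 stuck-at-1

Evaluate each candidate on input a=0, b=1, c=1:
  N3 stuck-at-1: N0=1, N1=0, N2=1, N3=1 [stuck-at-1] → 1 — matches
  N3 inverted output: N0=1, N1=0, N2=1, N3=0 [inverted output] → 0 — eliminated
Only N3 stuck-at-1 reproduces the observed 1.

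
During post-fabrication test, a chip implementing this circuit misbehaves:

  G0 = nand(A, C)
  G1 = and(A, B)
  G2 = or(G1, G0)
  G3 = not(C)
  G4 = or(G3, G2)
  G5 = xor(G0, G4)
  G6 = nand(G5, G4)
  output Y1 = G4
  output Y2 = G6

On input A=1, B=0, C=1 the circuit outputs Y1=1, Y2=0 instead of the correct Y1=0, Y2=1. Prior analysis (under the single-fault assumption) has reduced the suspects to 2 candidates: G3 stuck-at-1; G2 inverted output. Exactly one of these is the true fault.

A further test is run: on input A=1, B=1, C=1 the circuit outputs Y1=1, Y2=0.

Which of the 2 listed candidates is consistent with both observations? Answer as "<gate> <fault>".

Evaluate each candidate on input A=1, B=1, C=1:
  G3 stuck-at-1: G0=0, G1=1, G2=1, G3=1 [stuck-at-1], G4=1, G5=1, G6=0 → Y1=1, Y2=0 — matches
  G2 inverted output: G0=0, G1=1, G2=0 [inverted output], G3=0, G4=0, G5=0, G6=1 → Y1=0, Y2=1 — eliminated
Only G3 stuck-at-1 reproduces the observed Y1=1, Y2=0.

G3 stuck-at-1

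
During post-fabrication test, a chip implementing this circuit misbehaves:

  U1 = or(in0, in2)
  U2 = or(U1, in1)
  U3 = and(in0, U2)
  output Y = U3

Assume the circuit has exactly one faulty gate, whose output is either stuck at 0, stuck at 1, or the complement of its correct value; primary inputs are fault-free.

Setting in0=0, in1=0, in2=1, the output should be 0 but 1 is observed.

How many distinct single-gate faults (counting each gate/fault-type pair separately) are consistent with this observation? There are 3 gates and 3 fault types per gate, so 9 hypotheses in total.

2

Fault-free: U1=1, U2=1, U3=0 → 0. Observed 1.
  U1 stuck-at-0: output 0 ✗
  U1 stuck-at-1: output 0 ✗
  U1 inverted output: output 0 ✗
  U2 stuck-at-0: output 0 ✗
  U2 stuck-at-1: output 0 ✗
  U2 inverted output: output 0 ✗
  U3 stuck-at-0: output 0 ✗
  U3 stuck-at-1: output 1 ✓
  U3 inverted output: output 1 ✓
Consistent faults: {U3 stuck-at-1, U3 inverted output} — 2 in all.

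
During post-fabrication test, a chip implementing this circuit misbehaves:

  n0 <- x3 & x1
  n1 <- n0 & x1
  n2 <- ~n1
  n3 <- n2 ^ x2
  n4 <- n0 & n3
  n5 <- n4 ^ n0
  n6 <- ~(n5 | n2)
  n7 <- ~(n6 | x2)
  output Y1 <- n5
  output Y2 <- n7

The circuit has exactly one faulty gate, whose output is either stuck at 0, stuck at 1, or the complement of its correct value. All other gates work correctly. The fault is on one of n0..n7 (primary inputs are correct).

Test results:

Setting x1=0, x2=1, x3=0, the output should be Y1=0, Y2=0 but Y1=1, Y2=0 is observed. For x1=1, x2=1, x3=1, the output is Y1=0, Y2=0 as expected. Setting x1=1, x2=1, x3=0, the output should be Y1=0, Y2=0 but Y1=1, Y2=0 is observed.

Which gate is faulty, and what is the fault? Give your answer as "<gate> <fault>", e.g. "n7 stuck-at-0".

n4 stuck-at-1

Fault-free values for test 1 (x1=0, x2=1, x3=0): n0=0, n1=0, n2=1, n3=0, n4=0, n5=0, n6=0, n7=0, giving Y1=0, Y2=0. Observed Y1=1, Y2=0.
Test 1: faults giving observed Y1=1, Y2=0 are {n0 stuck-at-1, n0 inverted output, n4 stuck-at-1, n4 inverted output, n5 stuck-at-1, n5 inverted output}.
Test 2 (x1=1, x2=1, x3=1): fault-free n0=1, n1=1, n2=0, n3=1, n4=1, n5=0, n6=1, n7=0 → Y1=0, Y2=0; observed Y1=0, Y2=0. Eliminates n4 inverted output, n5 stuck-at-1, n5 inverted output.
Test 3 (x1=1, x2=1, x3=0): fault-free n0=0, n1=0, n2=1, n3=0, n4=0, n5=0, n6=0, n7=0 → Y1=0, Y2=0; observed Y1=1, Y2=0. Eliminates n0 stuck-at-1, n0 inverted output.
Only n4 stuck-at-1 is consistent with every test.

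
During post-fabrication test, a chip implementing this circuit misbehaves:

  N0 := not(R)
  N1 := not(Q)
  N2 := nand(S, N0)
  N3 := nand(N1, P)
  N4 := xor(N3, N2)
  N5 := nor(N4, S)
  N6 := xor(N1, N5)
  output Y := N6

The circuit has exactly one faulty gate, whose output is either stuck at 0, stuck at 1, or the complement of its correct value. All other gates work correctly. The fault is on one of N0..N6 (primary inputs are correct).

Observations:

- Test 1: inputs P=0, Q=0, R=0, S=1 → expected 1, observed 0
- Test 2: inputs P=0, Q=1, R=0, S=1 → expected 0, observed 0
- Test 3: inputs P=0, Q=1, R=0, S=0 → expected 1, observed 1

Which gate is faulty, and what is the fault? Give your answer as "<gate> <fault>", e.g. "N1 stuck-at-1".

Fault-free values for test 1 (P=0, Q=0, R=0, S=1): N0=1, N1=1, N2=0, N3=1, N4=1, N5=0, N6=1, giving Y=1. Observed 0.
Test 1: faults giving observed 0 are {N1 stuck-at-0, N1 inverted output, N5 stuck-at-1, N5 inverted output, N6 stuck-at-0, N6 inverted output}.
Test 2 (P=0, Q=1, R=0, S=1): fault-free N0=1, N1=0, N2=0, N3=1, N4=1, N5=0, N6=0 → 0; observed 0. Eliminates N1 inverted output, N5 stuck-at-1, N5 inverted output, N6 inverted output.
Test 3 (P=0, Q=1, R=0, S=0): fault-free N0=1, N1=0, N2=1, N3=1, N4=0, N5=1, N6=1 → 1; observed 1. Eliminates N6 stuck-at-0.
Only N1 stuck-at-0 is consistent with every test.

N1 stuck-at-0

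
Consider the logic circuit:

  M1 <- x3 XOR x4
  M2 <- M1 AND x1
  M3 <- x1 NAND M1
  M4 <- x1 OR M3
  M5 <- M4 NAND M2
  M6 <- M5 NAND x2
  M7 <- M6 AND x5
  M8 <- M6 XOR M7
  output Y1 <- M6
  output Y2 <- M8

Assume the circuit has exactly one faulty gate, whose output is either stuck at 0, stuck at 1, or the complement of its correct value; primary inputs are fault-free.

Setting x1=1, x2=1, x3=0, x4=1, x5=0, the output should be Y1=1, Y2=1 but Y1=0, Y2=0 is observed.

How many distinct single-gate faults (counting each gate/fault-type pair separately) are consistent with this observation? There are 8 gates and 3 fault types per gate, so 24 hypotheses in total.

10

Fault-free: M1=1, M2=1, M3=0, M4=1, M5=0, M6=1, M7=0, M8=1 → Y1=1, Y2=1. Observed Y1=0, Y2=0.
  M1: stuck-at-0, inverted output ✓; others ✗
  M2: stuck-at-0, inverted output ✓; others ✗
  M3: none of the 3 fault types match ✗
  M4: stuck-at-0, inverted output ✓; others ✗
  M5: stuck-at-1, inverted output ✓; others ✗
  M6: stuck-at-0, inverted output ✓; others ✗
  M7: none of the 3 fault types match ✗
  M8: none of the 3 fault types match ✗
Consistent faults: {M1 stuck-at-0, M1 inverted output, M2 stuck-at-0, M2 inverted output, M4 stuck-at-0, M4 inverted output, M5 stuck-at-1, M5 inverted output, M6 stuck-at-0, M6 inverted output} — 10 in all.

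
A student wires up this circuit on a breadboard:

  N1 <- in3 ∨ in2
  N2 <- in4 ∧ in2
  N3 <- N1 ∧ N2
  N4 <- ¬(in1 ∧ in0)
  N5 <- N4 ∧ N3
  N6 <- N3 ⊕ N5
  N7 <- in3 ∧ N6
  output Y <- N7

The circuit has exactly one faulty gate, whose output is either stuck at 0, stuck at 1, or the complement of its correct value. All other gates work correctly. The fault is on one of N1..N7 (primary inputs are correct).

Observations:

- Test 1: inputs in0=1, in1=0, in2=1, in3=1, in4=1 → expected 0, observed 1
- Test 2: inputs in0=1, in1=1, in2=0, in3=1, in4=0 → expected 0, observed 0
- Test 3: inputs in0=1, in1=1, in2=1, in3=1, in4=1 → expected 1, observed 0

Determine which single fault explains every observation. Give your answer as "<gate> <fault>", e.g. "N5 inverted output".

Fault-free values for test 1 (in0=1, in1=0, in2=1, in3=1, in4=1): N1=1, N2=1, N3=1, N4=1, N5=1, N6=0, N7=0, giving Y=0. Observed 1.
Test 1: faults giving observed 1 are {N4 stuck-at-0, N4 inverted output, N5 stuck-at-0, N5 inverted output, N6 stuck-at-1, N6 inverted output, N7 stuck-at-1, N7 inverted output}.
Test 2 (in0=1, in1=1, in2=0, in3=1, in4=0): fault-free N1=1, N2=0, N3=0, N4=0, N5=0, N6=0, N7=0 → 0; observed 0. Eliminates N5 inverted output, N6 stuck-at-1, N6 inverted output, N7 stuck-at-1, N7 inverted output.
Test 3 (in0=1, in1=1, in2=1, in3=1, in4=1): fault-free N1=1, N2=1, N3=1, N4=0, N5=0, N6=1, N7=1 → 1; observed 0. Eliminates N4 stuck-at-0, N5 stuck-at-0.
Only N4 inverted output is consistent with every test.

N4 inverted output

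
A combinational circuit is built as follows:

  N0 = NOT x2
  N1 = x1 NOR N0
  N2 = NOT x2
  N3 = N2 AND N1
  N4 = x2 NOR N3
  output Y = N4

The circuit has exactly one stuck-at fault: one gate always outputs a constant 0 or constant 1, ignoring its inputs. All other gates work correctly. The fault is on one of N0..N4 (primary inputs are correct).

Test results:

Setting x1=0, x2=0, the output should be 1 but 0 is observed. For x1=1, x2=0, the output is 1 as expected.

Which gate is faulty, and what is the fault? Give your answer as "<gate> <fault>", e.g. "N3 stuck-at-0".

N0 stuck-at-0

Fault-free values for test 1 (x1=0, x2=0): N0=1, N1=0, N2=1, N3=0, N4=1, giving Y=1. Observed 0.
Test 1: faults giving observed 0 are {N0 stuck-at-0, N1 stuck-at-1, N3 stuck-at-1, N4 stuck-at-0}.
Test 2 (x1=1, x2=0): fault-free N0=1, N1=0, N2=1, N3=0, N4=1 → 1; observed 1. Eliminates N1 stuck-at-1, N3 stuck-at-1, N4 stuck-at-0.
Only N0 stuck-at-0 is consistent with every test.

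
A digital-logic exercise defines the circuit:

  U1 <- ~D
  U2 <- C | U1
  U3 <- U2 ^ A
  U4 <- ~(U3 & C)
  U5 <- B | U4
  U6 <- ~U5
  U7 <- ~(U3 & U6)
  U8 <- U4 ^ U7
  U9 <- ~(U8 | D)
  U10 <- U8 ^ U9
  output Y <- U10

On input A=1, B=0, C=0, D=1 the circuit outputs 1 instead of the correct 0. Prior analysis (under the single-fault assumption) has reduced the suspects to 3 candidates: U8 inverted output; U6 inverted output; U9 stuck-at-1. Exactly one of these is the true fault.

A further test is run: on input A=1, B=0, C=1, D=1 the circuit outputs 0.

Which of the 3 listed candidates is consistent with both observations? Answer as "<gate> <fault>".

Evaluate each candidate on input A=1, B=0, C=1, D=1:
  U8 inverted output: U1=0, U2=1, U3=0, U4=1, U5=1, U6=0, U7=1, U8=1 [inverted output], U9=0, U10=1 → 1 — eliminated
  U6 inverted output: U1=0, U2=1, U3=0, U4=1, U5=1, U6=1 [inverted output], U7=1, U8=0, U9=0, U10=0 → 0 — matches
  U9 stuck-at-1: U1=0, U2=1, U3=0, U4=1, U5=1, U6=0, U7=1, U8=0, U9=1 [stuck-at-1], U10=1 → 1 — eliminated
Only U6 inverted output reproduces the observed 0.

U6 inverted output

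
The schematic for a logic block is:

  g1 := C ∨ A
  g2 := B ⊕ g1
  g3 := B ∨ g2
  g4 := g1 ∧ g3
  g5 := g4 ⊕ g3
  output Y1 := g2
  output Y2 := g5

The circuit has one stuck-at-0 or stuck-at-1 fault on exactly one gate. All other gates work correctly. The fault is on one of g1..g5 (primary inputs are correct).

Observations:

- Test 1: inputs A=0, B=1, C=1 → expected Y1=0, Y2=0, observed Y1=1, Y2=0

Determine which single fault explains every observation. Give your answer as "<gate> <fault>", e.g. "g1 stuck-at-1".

Fault-free values for test 1 (A=0, B=1, C=1): g1=1, g2=0, g3=1, g4=1, g5=0, giving Y1=0, Y2=0. Observed Y1=1, Y2=0.
Test 1: faults giving observed Y1=1, Y2=0 are {g2 stuck-at-1}.
Only g2 stuck-at-1 is consistent with every test.

g2 stuck-at-1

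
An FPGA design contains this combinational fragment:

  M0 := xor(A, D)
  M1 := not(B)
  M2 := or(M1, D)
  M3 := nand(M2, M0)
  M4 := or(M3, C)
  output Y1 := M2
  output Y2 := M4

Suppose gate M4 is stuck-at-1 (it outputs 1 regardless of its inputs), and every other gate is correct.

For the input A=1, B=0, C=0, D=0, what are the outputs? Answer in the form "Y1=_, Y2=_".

Y1=1, Y2=1

Propagate with M4 forced: M0=1, M1=1, M2=1, M3=0, M4=1 [stuck-at-1].
So the outputs are Y1=1, Y2=1. (Without the fault they would be Y1=1, Y2=0.)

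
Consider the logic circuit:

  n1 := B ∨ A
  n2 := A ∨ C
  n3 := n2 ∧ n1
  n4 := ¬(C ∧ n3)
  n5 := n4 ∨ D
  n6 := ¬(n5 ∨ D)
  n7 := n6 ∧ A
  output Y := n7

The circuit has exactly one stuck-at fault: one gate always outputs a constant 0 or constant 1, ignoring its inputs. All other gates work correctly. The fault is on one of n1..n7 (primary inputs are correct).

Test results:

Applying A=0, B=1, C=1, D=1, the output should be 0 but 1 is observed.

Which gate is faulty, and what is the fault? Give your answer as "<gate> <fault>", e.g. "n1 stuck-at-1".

n7 stuck-at-1

Fault-free values for test 1 (A=0, B=1, C=1, D=1): n1=1, n2=1, n3=1, n4=0, n5=1, n6=0, n7=0, giving Y=0. Observed 1.
Test 1: faults giving observed 1 are {n7 stuck-at-1}.
Only n7 stuck-at-1 is consistent with every test.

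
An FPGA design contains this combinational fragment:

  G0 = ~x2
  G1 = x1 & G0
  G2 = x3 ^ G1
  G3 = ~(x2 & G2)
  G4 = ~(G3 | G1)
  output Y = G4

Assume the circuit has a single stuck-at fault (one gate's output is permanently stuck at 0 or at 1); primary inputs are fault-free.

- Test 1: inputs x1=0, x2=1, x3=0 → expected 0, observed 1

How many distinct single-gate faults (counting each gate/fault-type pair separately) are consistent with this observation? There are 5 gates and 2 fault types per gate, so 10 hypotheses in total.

Fault-free: G0=0, G1=0, G2=0, G3=1, G4=0 → 0. Observed 1.
  G0 stuck-at-0: output 0 ✗
  G0 stuck-at-1: output 0 ✗
  G1 stuck-at-0: output 0 ✗
  G1 stuck-at-1: output 0 ✗
  G2 stuck-at-0: output 0 ✗
  G2 stuck-at-1: output 1 ✓
  G3 stuck-at-0: output 1 ✓
  G3 stuck-at-1: output 0 ✗
  G4 stuck-at-0: output 0 ✗
  G4 stuck-at-1: output 1 ✓
Consistent faults: {G2 stuck-at-1, G3 stuck-at-0, G4 stuck-at-1} — 3 in all.

3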